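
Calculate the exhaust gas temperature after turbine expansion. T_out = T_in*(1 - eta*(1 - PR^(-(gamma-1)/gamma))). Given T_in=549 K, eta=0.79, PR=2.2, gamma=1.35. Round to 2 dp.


T_out = T_in * (1 - eta * (1 - PR^(-(gamma-1)/gamma)))
Exponent = -(1.35-1)/1.35 = -0.25925926
PR^exp = 2.2^(-0.25925926) = 0.81512413
Factor = 1 - 0.79*(1 - 0.81512413) = 0.85394806
T_out = 549 * 0.85394806 = 468.82 K


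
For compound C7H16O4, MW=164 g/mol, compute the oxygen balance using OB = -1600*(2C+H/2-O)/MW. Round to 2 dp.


OB = -1600 * (2C + H/2 - O) / MW
Inner = 2*7 + 16/2 - 4 = 18.00
OB = -1600 * 18.00 / 164 = -175.61%


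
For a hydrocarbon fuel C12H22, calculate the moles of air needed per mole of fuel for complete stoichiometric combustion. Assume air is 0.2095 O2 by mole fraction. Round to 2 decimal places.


Balanced combustion: C12H22 + 17.5 O2 -> 12 CO2 + 11 H2O
O2 needed = C + H/4 = 12 + 22/4 = 17.50 moles
Air moles = O2 / 0.2095 = 17.50 / 0.2095 = 83.53 moles air


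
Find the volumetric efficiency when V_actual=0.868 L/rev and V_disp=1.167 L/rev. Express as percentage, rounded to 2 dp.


eta_v = (V_actual / V_disp) * 100
Ratio = 0.868 / 1.167 = 0.7438
eta_v = 0.7438 * 100 = 74.38%


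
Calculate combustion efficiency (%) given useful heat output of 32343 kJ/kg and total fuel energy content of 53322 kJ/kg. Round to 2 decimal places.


Efficiency = (Q_useful / Q_fuel) * 100
Efficiency = (32343 / 53322) * 100
Efficiency = 0.6066 * 100 = 60.66%


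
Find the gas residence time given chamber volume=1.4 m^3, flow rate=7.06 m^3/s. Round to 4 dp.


tau = V / Q_flow
tau = 1.4 / 7.06 = 0.1983 s


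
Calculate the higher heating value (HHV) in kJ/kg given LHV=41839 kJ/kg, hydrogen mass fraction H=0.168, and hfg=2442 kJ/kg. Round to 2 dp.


HHV = LHV + hfg * 9 * H
Water addition = 2442 * 9 * 0.168 = 3692.304 kJ/kg
HHV = 41839 + 3692.304 = 45531.30 kJ/kg


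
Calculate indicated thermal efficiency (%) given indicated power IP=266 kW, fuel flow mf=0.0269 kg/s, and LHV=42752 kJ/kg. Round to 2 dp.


eta_ith = (IP / (mf * LHV)) * 100
Denominator = 0.0269 * 42752 = 1150.0288 kW
eta_ith = (266 / 1150.0288) * 100 = 23.13%


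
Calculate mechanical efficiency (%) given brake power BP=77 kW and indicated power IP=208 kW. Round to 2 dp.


eta_mech = (BP / IP) * 100
Ratio = 77 / 208 = 0.3702
eta_mech = 0.3702 * 100 = 37.02%


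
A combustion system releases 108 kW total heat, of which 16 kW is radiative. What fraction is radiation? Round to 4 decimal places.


f_rad = Q_rad / Q_total
f_rad = 16 / 108 = 0.1481


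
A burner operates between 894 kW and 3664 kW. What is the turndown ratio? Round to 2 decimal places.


TDR = Q_max / Q_min
TDR = 3664 / 894 = 4.10


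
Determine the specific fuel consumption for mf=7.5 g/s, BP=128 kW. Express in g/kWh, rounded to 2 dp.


SFC = (mf / BP) * 3600
Rate = 7.5 / 128 = 0.058594 g/(s*kW)
SFC = 0.058594 * 3600 = 210.94 g/kWh


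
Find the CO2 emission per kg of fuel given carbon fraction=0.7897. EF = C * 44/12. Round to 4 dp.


EF = C_frac * (M_CO2 / M_C)
EF = 0.7897 * (44/12)
EF = 0.7897 * 3.666667 = 2.8956 kg_CO2/kg_fuel


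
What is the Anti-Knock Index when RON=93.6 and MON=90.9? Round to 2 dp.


AKI = (RON + MON) / 2
AKI = (93.6 + 90.9) / 2
AKI = 184.5 / 2 = 92.25


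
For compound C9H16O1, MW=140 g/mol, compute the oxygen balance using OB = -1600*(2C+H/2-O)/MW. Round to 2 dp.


OB = -1600 * (2C + H/2 - O) / MW
Inner = 2*9 + 16/2 - 1 = 25.00
OB = -1600 * 25.00 / 140 = -285.71%


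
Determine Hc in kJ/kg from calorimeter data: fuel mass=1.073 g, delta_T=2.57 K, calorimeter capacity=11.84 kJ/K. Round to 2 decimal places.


Hc = C_cal * delta_T / m_fuel
Q_released = 11.84 * 2.57 = 30.4288 kJ
m_fuel = 1.073 g = 1.073/1000 kg = 0.001073 kg
Hc = 30.4288 / 0.001073 = 28358.62 kJ/kg


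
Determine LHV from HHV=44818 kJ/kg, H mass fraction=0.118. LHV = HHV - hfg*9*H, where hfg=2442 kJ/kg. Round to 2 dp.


LHV = HHV - hfg * 9 * H
Water correction = 2442 * 9 * 0.118 = 2593.404 kJ/kg
LHV = 44818 - 2593.404 = 42224.60 kJ/kg


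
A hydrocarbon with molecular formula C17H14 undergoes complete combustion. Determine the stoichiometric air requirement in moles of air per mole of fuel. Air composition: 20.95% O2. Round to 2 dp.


Balanced combustion: C17H14 + 20.5 O2 -> 17 CO2 + 7 H2O
O2 needed = C + H/4 = 17 + 14/4 = 20.50 moles
Air moles = O2 / 0.2095 = 20.50 / 0.2095 = 97.85 moles air


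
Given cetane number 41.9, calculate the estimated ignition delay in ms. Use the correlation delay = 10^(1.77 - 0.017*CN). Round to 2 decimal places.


delay = 10^(1.77 - 0.017*CN)
Exponent = 1.77 - 0.017*41.9 = 1.0577
delay = 10^1.0577 = 11.42 ms


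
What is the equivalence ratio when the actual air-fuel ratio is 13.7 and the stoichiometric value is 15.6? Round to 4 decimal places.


phi = AFR_stoich / AFR_actual
phi = 15.6 / 13.7 = 1.1387


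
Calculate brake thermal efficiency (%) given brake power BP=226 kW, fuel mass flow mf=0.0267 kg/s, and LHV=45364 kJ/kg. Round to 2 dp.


eta_BTE = (BP / (mf * LHV)) * 100
Denominator = 0.0267 * 45364 = 1211.2188 kW
eta_BTE = (226 / 1211.2188) * 100 = 18.66%


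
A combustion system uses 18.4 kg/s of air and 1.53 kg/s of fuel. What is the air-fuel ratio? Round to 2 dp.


AFR = m_air / m_fuel
AFR = 18.4 / 1.53 = 12.03


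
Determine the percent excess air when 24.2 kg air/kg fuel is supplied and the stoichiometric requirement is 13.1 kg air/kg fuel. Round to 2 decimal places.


Excess air = actual - stoichiometric = 24.2 - 13.1 = 11.10 kg/kg fuel
Excess air % = (excess / stoich) * 100 = (11.10 / 13.1) * 100 = 84.73%


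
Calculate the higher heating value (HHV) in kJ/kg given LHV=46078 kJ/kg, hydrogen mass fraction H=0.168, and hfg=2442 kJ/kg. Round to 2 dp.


HHV = LHV + hfg * 9 * H
Water addition = 2442 * 9 * 0.168 = 3692.304 kJ/kg
HHV = 46078 + 3692.304 = 49770.30 kJ/kg


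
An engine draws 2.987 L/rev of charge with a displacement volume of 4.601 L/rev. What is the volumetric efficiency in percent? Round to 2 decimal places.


eta_v = (V_actual / V_disp) * 100
Ratio = 2.987 / 4.601 = 0.6492
eta_v = 0.6492 * 100 = 64.92%


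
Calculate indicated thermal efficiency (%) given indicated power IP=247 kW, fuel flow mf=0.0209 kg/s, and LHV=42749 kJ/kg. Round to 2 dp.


eta_ith = (IP / (mf * LHV)) * 100
Denominator = 0.0209 * 42749 = 893.4541 kW
eta_ith = (247 / 893.4541) * 100 = 27.65%


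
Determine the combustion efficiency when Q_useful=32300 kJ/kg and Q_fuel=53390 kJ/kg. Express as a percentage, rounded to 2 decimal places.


Efficiency = (Q_useful / Q_fuel) * 100
Efficiency = (32300 / 53390) * 100
Efficiency = 0.6050 * 100 = 60.50%


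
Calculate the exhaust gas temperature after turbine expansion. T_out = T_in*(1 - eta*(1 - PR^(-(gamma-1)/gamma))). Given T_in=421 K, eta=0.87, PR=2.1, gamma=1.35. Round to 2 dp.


T_out = T_in * (1 - eta * (1 - PR^(-(gamma-1)/gamma)))
Exponent = -(1.35-1)/1.35 = -0.25925926
PR^exp = 2.1^(-0.25925926) = 0.82501466
Factor = 1 - 0.87*(1 - 0.82501466) = 0.84776275
T_out = 421 * 0.84776275 = 356.91 K


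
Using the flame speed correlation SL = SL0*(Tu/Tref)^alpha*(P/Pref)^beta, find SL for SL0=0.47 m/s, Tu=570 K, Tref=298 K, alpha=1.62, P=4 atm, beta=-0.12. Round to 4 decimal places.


SL = SL0 * (Tu/Tref)^alpha * (P/Pref)^beta
T ratio = 570/298 = 1.91275168
(T ratio)^alpha = 1.91275168^1.62 = 2.859479
(P/Pref)^beta = 4^(-0.12) = 0.846745
SL = 0.47 * 2.859479 * 0.846745 = 1.1380 m/s


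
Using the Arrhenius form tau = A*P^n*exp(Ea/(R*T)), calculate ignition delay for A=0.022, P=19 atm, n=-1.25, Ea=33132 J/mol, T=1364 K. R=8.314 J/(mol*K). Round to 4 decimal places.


tau = A * P^n * exp(Ea/(R*T))
P^n = 19^(-1.25) = 0.02520914
Ea/(R*T) = 33132/(8.314*1364) = 2.921617
exp(Ea/(R*T)) = 18.571290
tau = 0.022 * 0.02520914 * 18.571290 = 0.0103 ms


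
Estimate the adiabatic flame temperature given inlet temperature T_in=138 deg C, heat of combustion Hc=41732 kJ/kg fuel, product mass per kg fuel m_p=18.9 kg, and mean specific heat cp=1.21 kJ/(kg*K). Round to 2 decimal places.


T_ad = T_in + Hc / (m_p * cp)
Denominator = 18.9 * 1.21 = 22.8690
Temperature rise = 41732 / 22.8690 = 1824.83 K
T_ad = 138 + 1824.83 = 1962.83 deg C


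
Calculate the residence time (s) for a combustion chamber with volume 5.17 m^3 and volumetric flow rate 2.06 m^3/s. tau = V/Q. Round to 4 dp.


tau = V / Q_flow
tau = 5.17 / 2.06 = 2.5097 s


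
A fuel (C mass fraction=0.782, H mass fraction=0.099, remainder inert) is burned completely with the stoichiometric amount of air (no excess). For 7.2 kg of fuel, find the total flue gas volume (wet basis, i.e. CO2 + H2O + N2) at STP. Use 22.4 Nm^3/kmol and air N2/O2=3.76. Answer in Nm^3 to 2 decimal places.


Per kg fuel: CO2 = (C/12 kmol)*22.4 = (0.782/12)*22.4 = 1.45973 Nm^3
Per kg fuel: H2O = (H/2 kmol)*22.4 = (0.099/2)*22.4 = 1.10880 Nm^3
O2 needed per kg fuel = C/12 + H/4 = 0.782/12 + 0.099/4 = 0.08991667 kmol
Per kg fuel: N2 = O2*3.76*22.4 = 0.08991667*3.76*22.4 = 7.57314 Nm^3
Total per kg = 1.45973 + 1.10880 + 7.57314 = 10.14167 Nm^3
Total = 10.14167 * 7.2 = 73.02 Nm^3


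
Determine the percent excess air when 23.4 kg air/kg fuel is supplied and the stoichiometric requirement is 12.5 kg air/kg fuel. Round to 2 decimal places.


Excess air = actual - stoichiometric = 23.4 - 12.5 = 10.90 kg/kg fuel
Excess air % = (excess / stoich) * 100 = (10.90 / 12.5) * 100 = 87.20%


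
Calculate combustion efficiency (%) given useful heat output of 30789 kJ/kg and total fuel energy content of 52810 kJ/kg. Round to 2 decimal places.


Efficiency = (Q_useful / Q_fuel) * 100
Efficiency = (30789 / 52810) * 100
Efficiency = 0.5830 * 100 = 58.30%


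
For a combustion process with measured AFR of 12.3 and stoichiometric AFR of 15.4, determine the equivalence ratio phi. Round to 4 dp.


phi = AFR_stoich / AFR_actual
phi = 15.4 / 12.3 = 1.2520


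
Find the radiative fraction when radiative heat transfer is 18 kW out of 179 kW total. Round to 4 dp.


f_rad = Q_rad / Q_total
f_rad = 18 / 179 = 0.1006


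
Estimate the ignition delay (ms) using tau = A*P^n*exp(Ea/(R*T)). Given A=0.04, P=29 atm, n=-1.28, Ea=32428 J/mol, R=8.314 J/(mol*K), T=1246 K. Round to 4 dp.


tau = A * P^n * exp(Ea/(R*T))
P^n = 29^(-1.28) = 0.01343169
Ea/(R*T) = 32428/(8.314*1246) = 3.130344
exp(Ea/(R*T)) = 22.881856
tau = 0.04 * 0.01343169 * 22.881856 = 0.0123 ms


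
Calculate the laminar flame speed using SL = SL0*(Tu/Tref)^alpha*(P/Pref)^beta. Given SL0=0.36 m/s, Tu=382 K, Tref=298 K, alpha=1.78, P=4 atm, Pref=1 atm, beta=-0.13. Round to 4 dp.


SL = SL0 * (Tu/Tref)^alpha * (P/Pref)^beta
T ratio = 382/298 = 1.28187919
(T ratio)^alpha = 1.28187919^1.78 = 1.555850
(P/Pref)^beta = 4^(-0.13) = 0.835088
SL = 0.36 * 1.555850 * 0.835088 = 0.4677 m/s


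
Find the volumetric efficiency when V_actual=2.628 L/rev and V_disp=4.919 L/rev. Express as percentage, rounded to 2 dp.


eta_v = (V_actual / V_disp) * 100
Ratio = 2.628 / 4.919 = 0.5343
eta_v = 0.5343 * 100 = 53.43%


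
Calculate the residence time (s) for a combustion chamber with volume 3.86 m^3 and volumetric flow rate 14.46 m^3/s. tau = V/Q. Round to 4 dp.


tau = V / Q_flow
tau = 3.86 / 14.46 = 0.2669 s


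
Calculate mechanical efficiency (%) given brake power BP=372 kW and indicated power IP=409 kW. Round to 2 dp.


eta_mech = (BP / IP) * 100
Ratio = 372 / 409 = 0.9095
eta_mech = 0.9095 * 100 = 90.95%


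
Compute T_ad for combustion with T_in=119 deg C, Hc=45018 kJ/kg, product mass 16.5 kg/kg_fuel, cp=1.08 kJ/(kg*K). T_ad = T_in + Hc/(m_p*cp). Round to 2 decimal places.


T_ad = T_in + Hc / (m_p * cp)
Denominator = 16.5 * 1.08 = 17.8200
Temperature rise = 45018 / 17.8200 = 2526.26 K
T_ad = 119 + 2526.26 = 2645.26 deg C


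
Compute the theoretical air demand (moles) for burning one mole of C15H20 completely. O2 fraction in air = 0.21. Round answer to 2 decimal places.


Balanced combustion: C15H20 + 20 O2 -> 15 CO2 + 10 H2O
O2 needed = C + H/4 = 15 + 20/4 = 20.00 moles
Air moles = O2 / 0.21 = 20.00 / 0.21 = 95.24 moles air


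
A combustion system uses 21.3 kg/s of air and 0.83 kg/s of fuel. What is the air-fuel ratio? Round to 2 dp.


AFR = m_air / m_fuel
AFR = 21.3 / 0.83 = 25.66


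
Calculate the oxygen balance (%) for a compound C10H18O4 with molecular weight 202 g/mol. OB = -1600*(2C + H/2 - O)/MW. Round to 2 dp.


OB = -1600 * (2C + H/2 - O) / MW
Inner = 2*10 + 18/2 - 4 = 25.00
OB = -1600 * 25.00 / 202 = -198.02%


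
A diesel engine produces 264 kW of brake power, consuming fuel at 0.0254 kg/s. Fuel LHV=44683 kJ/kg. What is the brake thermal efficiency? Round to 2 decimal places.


eta_BTE = (BP / (mf * LHV)) * 100
Denominator = 0.0254 * 44683 = 1134.9482 kW
eta_BTE = (264 / 1134.9482) * 100 = 23.26%


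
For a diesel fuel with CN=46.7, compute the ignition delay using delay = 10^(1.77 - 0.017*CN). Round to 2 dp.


delay = 10^(1.77 - 0.017*CN)
Exponent = 1.77 - 0.017*46.7 = 0.9761
delay = 10^0.9761 = 9.46 ms


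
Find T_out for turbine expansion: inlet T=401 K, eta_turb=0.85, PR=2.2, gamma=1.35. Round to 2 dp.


T_out = T_in * (1 - eta * (1 - PR^(-(gamma-1)/gamma)))
Exponent = -(1.35-1)/1.35 = -0.25925926
PR^exp = 2.2^(-0.25925926) = 0.81512413
Factor = 1 - 0.85*(1 - 0.81512413) = 0.84285551
T_out = 401 * 0.84285551 = 337.99 K


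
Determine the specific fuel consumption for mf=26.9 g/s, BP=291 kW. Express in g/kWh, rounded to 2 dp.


SFC = (mf / BP) * 3600
Rate = 26.9 / 291 = 0.092440 g/(s*kW)
SFC = 0.092440 * 3600 = 332.78 g/kWh


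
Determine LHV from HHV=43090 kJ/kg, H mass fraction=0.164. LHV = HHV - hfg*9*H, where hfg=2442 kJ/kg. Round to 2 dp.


LHV = HHV - hfg * 9 * H
Water correction = 2442 * 9 * 0.164 = 3604.392 kJ/kg
LHV = 43090 - 3604.392 = 39485.61 kJ/kg


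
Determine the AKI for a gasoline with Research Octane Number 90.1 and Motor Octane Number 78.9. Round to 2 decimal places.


AKI = (RON + MON) / 2
AKI = (90.1 + 78.9) / 2
AKI = 169.0 / 2 = 84.50


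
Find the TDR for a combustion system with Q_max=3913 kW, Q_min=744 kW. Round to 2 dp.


TDR = Q_max / Q_min
TDR = 3913 / 744 = 5.26


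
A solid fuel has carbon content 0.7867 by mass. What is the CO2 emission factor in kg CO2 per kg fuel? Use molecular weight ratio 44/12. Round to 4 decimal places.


EF = C_frac * (M_CO2 / M_C)
EF = 0.7867 * (44/12)
EF = 0.7867 * 3.666667 = 2.8846 kg_CO2/kg_fuel


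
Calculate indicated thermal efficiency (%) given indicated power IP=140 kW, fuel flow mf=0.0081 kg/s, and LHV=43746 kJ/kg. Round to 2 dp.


eta_ith = (IP / (mf * LHV)) * 100
Denominator = 0.0081 * 43746 = 354.3426 kW
eta_ith = (140 / 354.3426) * 100 = 39.51%


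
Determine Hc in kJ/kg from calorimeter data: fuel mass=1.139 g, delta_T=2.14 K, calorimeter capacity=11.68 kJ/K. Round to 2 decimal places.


Hc = C_cal * delta_T / m_fuel
Q_released = 11.68 * 2.14 = 24.9952 kJ
m_fuel = 1.139 g = 1.139/1000 kg = 0.001139 kg
Hc = 24.9952 / 0.001139 = 21944.86 kJ/kg


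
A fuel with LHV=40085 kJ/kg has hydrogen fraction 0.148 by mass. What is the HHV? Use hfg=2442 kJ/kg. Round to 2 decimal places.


HHV = LHV + hfg * 9 * H
Water addition = 2442 * 9 * 0.148 = 3252.744 kJ/kg
HHV = 40085 + 3252.744 = 43337.74 kJ/kg


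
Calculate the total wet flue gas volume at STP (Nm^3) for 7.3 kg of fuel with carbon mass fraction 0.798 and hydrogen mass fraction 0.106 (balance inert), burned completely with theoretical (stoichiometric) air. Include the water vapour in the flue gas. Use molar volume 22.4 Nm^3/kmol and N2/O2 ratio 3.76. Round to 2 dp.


Per kg fuel: CO2 = (C/12 kmol)*22.4 = (0.798/12)*22.4 = 1.48960 Nm^3
Per kg fuel: H2O = (H/2 kmol)*22.4 = (0.106/2)*22.4 = 1.18720 Nm^3
O2 needed per kg fuel = C/12 + H/4 = 0.798/12 + 0.106/4 = 0.09300000 kmol
Per kg fuel: N2 = O2*3.76*22.4 = 0.09300000*3.76*22.4 = 7.83283 Nm^3
Total per kg = 1.48960 + 1.18720 + 7.83283 = 10.50963 Nm^3
Total = 10.50963 * 7.3 = 76.72 Nm^3


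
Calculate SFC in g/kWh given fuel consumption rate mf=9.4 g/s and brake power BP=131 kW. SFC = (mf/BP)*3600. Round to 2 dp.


SFC = (mf / BP) * 3600
Rate = 9.4 / 131 = 0.071756 g/(s*kW)
SFC = 0.071756 * 3600 = 258.32 g/kWh


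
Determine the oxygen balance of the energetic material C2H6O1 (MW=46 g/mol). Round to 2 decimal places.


OB = -1600 * (2C + H/2 - O) / MW
Inner = 2*2 + 6/2 - 1 = 6.00
OB = -1600 * 6.00 / 46 = -208.70%


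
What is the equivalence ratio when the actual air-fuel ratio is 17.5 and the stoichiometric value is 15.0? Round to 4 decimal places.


phi = AFR_stoich / AFR_actual
phi = 15.0 / 17.5 = 0.8571


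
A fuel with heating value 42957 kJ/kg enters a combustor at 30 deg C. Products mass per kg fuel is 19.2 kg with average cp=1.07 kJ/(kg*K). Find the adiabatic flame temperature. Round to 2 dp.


T_ad = T_in + Hc / (m_p * cp)
Denominator = 19.2 * 1.07 = 20.5440
Temperature rise = 42957 / 20.5440 = 2090.98 K
T_ad = 30 + 2090.98 = 2120.98 deg C


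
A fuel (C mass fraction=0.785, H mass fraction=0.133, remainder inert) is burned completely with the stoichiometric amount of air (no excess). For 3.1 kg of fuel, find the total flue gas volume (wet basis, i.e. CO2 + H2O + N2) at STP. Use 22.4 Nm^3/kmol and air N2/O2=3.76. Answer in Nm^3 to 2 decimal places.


Per kg fuel: CO2 = (C/12 kmol)*22.4 = (0.785/12)*22.4 = 1.46533 Nm^3
Per kg fuel: H2O = (H/2 kmol)*22.4 = (0.133/2)*22.4 = 1.48960 Nm^3
O2 needed per kg fuel = C/12 + H/4 = 0.785/12 + 0.133/4 = 0.09866667 kmol
Per kg fuel: N2 = O2*3.76*22.4 = 0.09866667*3.76*22.4 = 8.31010 Nm^3
Total per kg = 1.46533 + 1.48960 + 8.31010 = 11.26503 Nm^3
Total = 11.26503 * 3.1 = 34.92 Nm^3


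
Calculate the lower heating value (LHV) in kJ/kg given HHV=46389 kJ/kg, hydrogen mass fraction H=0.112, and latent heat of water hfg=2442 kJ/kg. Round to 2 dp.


LHV = HHV - hfg * 9 * H
Water correction = 2442 * 9 * 0.112 = 2461.536 kJ/kg
LHV = 46389 - 2461.536 = 43927.46 kJ/kg


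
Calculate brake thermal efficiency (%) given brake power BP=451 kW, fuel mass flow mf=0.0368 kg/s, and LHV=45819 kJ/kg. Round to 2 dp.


eta_BTE = (BP / (mf * LHV)) * 100
Denominator = 0.0368 * 45819 = 1686.1392 kW
eta_BTE = (451 / 1686.1392) * 100 = 26.75%


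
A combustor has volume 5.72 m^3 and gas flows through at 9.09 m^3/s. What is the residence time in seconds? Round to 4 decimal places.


tau = V / Q_flow
tau = 5.72 / 9.09 = 0.6293 s


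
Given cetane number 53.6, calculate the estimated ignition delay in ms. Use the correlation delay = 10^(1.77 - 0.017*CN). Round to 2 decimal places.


delay = 10^(1.77 - 0.017*CN)
Exponent = 1.77 - 0.017*53.6 = 0.8588
delay = 10^0.8588 = 7.22 ms


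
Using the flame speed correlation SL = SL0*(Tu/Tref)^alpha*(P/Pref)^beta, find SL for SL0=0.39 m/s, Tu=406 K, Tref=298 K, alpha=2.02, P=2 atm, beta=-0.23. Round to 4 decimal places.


SL = SL0 * (Tu/Tref)^alpha * (P/Pref)^beta
T ratio = 406/298 = 1.36241611
(T ratio)^alpha = 1.36241611^2.02 = 1.867694
(P/Pref)^beta = 2^(-0.23) = 0.852635
SL = 0.39 * 1.867694 * 0.852635 = 0.6211 m/s


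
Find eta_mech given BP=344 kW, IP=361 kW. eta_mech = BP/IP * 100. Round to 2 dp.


eta_mech = (BP / IP) * 100
Ratio = 344 / 361 = 0.9529
eta_mech = 0.9529 * 100 = 95.29%


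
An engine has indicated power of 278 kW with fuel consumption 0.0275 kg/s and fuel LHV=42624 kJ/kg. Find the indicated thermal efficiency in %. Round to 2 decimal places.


eta_ith = (IP / (mf * LHV)) * 100
Denominator = 0.0275 * 42624 = 1172.1600 kW
eta_ith = (278 / 1172.1600) * 100 = 23.72%


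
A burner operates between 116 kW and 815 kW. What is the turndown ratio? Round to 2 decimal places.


TDR = Q_max / Q_min
TDR = 815 / 116 = 7.03


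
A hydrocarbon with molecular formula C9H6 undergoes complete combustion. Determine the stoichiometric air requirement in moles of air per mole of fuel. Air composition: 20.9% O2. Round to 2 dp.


Balanced combustion: C9H6 + 10.5 O2 -> 9 CO2 + 3 H2O
O2 needed = C + H/4 = 9 + 6/4 = 10.50 moles
Air moles = O2 / 0.209 = 10.50 / 0.209 = 50.24 moles air


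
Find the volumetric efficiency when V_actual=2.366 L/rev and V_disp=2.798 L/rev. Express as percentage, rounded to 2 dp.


eta_v = (V_actual / V_disp) * 100
Ratio = 2.366 / 2.798 = 0.8456
eta_v = 0.8456 * 100 = 84.56%


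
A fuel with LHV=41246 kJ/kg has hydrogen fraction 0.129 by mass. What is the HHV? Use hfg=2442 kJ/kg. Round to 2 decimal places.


HHV = LHV + hfg * 9 * H
Water addition = 2442 * 9 * 0.129 = 2835.162 kJ/kg
HHV = 41246 + 2835.162 = 44081.16 kJ/kg


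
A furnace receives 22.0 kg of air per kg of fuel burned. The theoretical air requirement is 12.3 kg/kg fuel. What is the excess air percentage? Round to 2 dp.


Excess air = actual - stoichiometric = 22.0 - 12.3 = 9.70 kg/kg fuel
Excess air % = (excess / stoich) * 100 = (9.70 / 12.3) * 100 = 78.86%


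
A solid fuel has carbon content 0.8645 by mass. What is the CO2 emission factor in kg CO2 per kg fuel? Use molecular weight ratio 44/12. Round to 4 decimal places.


EF = C_frac * (M_CO2 / M_C)
EF = 0.8645 * (44/12)
EF = 0.8645 * 3.666667 = 3.1698 kg_CO2/kg_fuel


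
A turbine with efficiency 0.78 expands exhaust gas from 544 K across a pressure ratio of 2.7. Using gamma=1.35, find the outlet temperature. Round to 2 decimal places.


T_out = T_in * (1 - eta * (1 - PR^(-(gamma-1)/gamma)))
Exponent = -(1.35-1)/1.35 = -0.25925926
PR^exp = 2.7^(-0.25925926) = 0.77297411
Factor = 1 - 0.78*(1 - 0.77297411) = 0.82291981
T_out = 544 * 0.82291981 = 447.67 K


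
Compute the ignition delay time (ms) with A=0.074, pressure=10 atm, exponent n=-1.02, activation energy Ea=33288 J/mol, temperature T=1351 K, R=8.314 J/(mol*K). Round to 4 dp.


tau = A * P^n * exp(Ea/(R*T))
P^n = 10^(-1.02) = 0.09549926
Ea/(R*T) = 33288/(8.314*1351) = 2.963619
exp(Ea/(R*T)) = 19.367933
tau = 0.074 * 0.09549926 * 19.367933 = 0.1369 ms


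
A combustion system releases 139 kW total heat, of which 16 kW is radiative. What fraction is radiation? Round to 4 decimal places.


f_rad = Q_rad / Q_total
f_rad = 16 / 139 = 0.1151


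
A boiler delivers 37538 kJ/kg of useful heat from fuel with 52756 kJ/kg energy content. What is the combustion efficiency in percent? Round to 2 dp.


Efficiency = (Q_useful / Q_fuel) * 100
Efficiency = (37538 / 52756) * 100
Efficiency = 0.7115 * 100 = 71.15%


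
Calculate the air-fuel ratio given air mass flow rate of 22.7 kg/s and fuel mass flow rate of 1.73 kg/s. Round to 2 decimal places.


AFR = m_air / m_fuel
AFR = 22.7 / 1.73 = 13.12


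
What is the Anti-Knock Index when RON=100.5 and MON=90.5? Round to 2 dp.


AKI = (RON + MON) / 2
AKI = (100.5 + 90.5) / 2
AKI = 191.0 / 2 = 95.50


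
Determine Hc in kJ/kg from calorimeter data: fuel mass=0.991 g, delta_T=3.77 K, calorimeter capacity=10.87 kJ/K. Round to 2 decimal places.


Hc = C_cal * delta_T / m_fuel
Q_released = 10.87 * 3.77 = 40.9799 kJ
m_fuel = 0.991 g = 0.991/1000 kg = 0.000991 kg
Hc = 40.9799 / 0.000991 = 41352.07 kJ/kg


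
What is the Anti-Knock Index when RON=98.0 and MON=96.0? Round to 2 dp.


AKI = (RON + MON) / 2
AKI = (98.0 + 96.0) / 2
AKI = 194.0 / 2 = 97.00


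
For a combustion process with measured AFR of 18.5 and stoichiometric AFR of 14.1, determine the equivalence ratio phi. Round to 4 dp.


phi = AFR_stoich / AFR_actual
phi = 14.1 / 18.5 = 0.7622


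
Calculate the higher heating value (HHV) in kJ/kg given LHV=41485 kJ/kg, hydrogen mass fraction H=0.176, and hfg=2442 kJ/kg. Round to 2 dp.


HHV = LHV + hfg * 9 * H
Water addition = 2442 * 9 * 0.176 = 3868.128 kJ/kg
HHV = 41485 + 3868.128 = 45353.13 kJ/kg


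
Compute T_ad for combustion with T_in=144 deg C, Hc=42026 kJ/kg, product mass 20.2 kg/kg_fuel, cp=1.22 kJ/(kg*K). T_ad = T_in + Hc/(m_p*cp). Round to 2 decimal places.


T_ad = T_in + Hc / (m_p * cp)
Denominator = 20.2 * 1.22 = 24.6440
Temperature rise = 42026 / 24.6440 = 1705.32 K
T_ad = 144 + 1705.32 = 1849.32 deg C


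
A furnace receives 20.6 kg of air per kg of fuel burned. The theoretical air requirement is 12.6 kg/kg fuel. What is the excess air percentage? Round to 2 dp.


Excess air = actual - stoichiometric = 20.6 - 12.6 = 8.00 kg/kg fuel
Excess air % = (excess / stoich) * 100 = (8.00 / 12.6) * 100 = 63.49%


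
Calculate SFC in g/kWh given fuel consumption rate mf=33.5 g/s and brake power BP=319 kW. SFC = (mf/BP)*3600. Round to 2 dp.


SFC = (mf / BP) * 3600
Rate = 33.5 / 319 = 0.105016 g/(s*kW)
SFC = 0.105016 * 3600 = 378.06 g/kWh


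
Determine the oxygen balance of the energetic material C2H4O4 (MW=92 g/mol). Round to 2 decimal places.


OB = -1600 * (2C + H/2 - O) / MW
Inner = 2*2 + 4/2 - 4 = 2.00
OB = -1600 * 2.00 / 92 = -34.78%


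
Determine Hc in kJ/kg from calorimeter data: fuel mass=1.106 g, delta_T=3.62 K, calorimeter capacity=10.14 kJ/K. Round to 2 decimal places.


Hc = C_cal * delta_T / m_fuel
Q_released = 10.14 * 3.62 = 36.7068 kJ
m_fuel = 1.106 g = 1.106/1000 kg = 0.001106 kg
Hc = 36.7068 / 0.001106 = 33188.79 kJ/kg


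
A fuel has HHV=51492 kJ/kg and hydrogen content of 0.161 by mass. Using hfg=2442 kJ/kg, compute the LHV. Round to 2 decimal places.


LHV = HHV - hfg * 9 * H
Water correction = 2442 * 9 * 0.161 = 3538.458 kJ/kg
LHV = 51492 - 3538.458 = 47953.54 kJ/kg


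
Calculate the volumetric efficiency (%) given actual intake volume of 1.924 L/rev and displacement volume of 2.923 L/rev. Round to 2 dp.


eta_v = (V_actual / V_disp) * 100
Ratio = 1.924 / 2.923 = 0.6582
eta_v = 0.6582 * 100 = 65.82%


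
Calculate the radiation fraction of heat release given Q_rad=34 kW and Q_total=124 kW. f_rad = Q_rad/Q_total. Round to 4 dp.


f_rad = Q_rad / Q_total
f_rad = 34 / 124 = 0.2742


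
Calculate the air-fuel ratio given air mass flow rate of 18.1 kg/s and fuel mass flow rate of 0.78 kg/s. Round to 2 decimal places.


AFR = m_air / m_fuel
AFR = 18.1 / 0.78 = 23.21


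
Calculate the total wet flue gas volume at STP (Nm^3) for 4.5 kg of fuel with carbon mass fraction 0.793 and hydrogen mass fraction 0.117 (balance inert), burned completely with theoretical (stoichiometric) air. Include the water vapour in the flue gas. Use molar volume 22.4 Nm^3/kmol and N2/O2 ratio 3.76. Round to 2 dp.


Per kg fuel: CO2 = (C/12 kmol)*22.4 = (0.793/12)*22.4 = 1.48027 Nm^3
Per kg fuel: H2O = (H/2 kmol)*22.4 = (0.117/2)*22.4 = 1.31040 Nm^3
O2 needed per kg fuel = C/12 + H/4 = 0.793/12 + 0.117/4 = 0.09533333 kmol
Per kg fuel: N2 = O2*3.76*22.4 = 0.09533333*3.76*22.4 = 8.02935 Nm^3
Total per kg = 1.48027 + 1.31040 + 8.02935 = 10.82002 Nm^3
Total = 10.82002 * 4.5 = 48.69 Nm^3


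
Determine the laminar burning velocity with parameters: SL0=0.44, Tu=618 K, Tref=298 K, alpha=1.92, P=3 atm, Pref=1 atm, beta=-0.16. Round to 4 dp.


SL = SL0 * (Tu/Tref)^alpha * (P/Pref)^beta
T ratio = 618/298 = 2.07382550
(T ratio)^alpha = 2.07382550^1.92 = 4.056978
(P/Pref)^beta = 3^(-0.16) = 0.838804
SL = 0.44 * 4.056978 * 0.838804 = 1.4973 m/s


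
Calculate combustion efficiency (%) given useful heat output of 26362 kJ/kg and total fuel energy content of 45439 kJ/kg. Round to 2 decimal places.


Efficiency = (Q_useful / Q_fuel) * 100
Efficiency = (26362 / 45439) * 100
Efficiency = 0.5802 * 100 = 58.02%


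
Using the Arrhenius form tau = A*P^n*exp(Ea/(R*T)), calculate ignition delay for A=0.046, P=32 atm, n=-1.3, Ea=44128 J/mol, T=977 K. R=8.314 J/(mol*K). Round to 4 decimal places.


tau = A * P^n * exp(Ea/(R*T))
P^n = 32^(-1.3) = 0.01104854
Ea/(R*T) = 44128/(8.314*977) = 5.432624
exp(Ea/(R*T)) = 228.748732
tau = 0.046 * 0.01104854 * 228.748732 = 0.1163 ms


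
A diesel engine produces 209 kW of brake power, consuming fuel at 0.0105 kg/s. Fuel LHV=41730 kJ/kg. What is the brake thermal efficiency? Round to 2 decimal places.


eta_BTE = (BP / (mf * LHV)) * 100
Denominator = 0.0105 * 41730 = 438.1650 kW
eta_BTE = (209 / 438.1650) * 100 = 47.70%


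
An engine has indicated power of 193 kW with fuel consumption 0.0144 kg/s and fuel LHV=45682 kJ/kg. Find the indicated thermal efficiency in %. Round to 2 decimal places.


eta_ith = (IP / (mf * LHV)) * 100
Denominator = 0.0144 * 45682 = 657.8208 kW
eta_ith = (193 / 657.8208) * 100 = 29.34%


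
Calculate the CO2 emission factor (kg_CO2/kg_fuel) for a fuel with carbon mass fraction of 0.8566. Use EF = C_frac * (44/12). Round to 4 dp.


EF = C_frac * (M_CO2 / M_C)
EF = 0.8566 * (44/12)
EF = 0.8566 * 3.666667 = 3.1409 kg_CO2/kg_fuel


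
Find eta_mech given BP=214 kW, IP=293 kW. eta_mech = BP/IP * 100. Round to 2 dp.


eta_mech = (BP / IP) * 100
Ratio = 214 / 293 = 0.7304
eta_mech = 0.7304 * 100 = 73.04%


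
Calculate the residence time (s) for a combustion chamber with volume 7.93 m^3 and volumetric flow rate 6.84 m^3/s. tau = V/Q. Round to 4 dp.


tau = V / Q_flow
tau = 7.93 / 6.84 = 1.1594 s


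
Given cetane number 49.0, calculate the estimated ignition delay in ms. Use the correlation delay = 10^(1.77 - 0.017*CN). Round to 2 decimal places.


delay = 10^(1.77 - 0.017*CN)
Exponent = 1.77 - 0.017*49.0 = 0.9370
delay = 10^0.9370 = 8.65 ms


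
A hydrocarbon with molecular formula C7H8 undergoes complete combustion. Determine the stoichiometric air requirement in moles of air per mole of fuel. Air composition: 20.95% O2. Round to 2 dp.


Balanced combustion: C7H8 + 9 O2 -> 7 CO2 + 4 H2O
O2 needed = C + H/4 = 7 + 8/4 = 9.00 moles
Air moles = O2 / 0.2095 = 9.00 / 0.2095 = 42.96 moles air


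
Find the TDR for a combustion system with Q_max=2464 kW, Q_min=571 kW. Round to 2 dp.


TDR = Q_max / Q_min
TDR = 2464 / 571 = 4.32


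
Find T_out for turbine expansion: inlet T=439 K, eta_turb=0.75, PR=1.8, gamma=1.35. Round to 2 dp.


T_out = T_in * (1 - eta * (1 - PR^(-(gamma-1)/gamma)))
Exponent = -(1.35-1)/1.35 = -0.25925926
PR^exp = 1.8^(-0.25925926) = 0.85865408
Factor = 1 - 0.75*(1 - 0.85865408) = 0.89399056
T_out = 439 * 0.89399056 = 392.46 K


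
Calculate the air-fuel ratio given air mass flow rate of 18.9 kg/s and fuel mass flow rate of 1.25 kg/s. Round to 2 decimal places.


AFR = m_air / m_fuel
AFR = 18.9 / 1.25 = 15.12


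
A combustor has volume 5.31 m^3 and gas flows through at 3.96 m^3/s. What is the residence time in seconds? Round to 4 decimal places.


tau = V / Q_flow
tau = 5.31 / 3.96 = 1.3409 s


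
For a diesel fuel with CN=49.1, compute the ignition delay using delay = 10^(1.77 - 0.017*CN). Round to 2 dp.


delay = 10^(1.77 - 0.017*CN)
Exponent = 1.77 - 0.017*49.1 = 0.9353
delay = 10^0.9353 = 8.62 ms


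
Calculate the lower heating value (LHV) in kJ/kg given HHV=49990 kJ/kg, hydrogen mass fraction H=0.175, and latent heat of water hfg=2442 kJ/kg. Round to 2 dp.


LHV = HHV - hfg * 9 * H
Water correction = 2442 * 9 * 0.175 = 3846.150 kJ/kg
LHV = 49990 - 3846.150 = 46143.85 kJ/kg


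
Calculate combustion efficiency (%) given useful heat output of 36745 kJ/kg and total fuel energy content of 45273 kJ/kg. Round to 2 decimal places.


Efficiency = (Q_useful / Q_fuel) * 100
Efficiency = (36745 / 45273) * 100
Efficiency = 0.8116 * 100 = 81.16%


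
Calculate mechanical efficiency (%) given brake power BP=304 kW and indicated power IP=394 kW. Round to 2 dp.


eta_mech = (BP / IP) * 100
Ratio = 304 / 394 = 0.7716
eta_mech = 0.7716 * 100 = 77.16%


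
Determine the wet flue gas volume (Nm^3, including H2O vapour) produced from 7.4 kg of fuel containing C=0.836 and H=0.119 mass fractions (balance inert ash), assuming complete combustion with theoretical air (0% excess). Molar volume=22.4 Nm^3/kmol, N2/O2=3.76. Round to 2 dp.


Per kg fuel: CO2 = (C/12 kmol)*22.4 = (0.836/12)*22.4 = 1.56053 Nm^3
Per kg fuel: H2O = (H/2 kmol)*22.4 = (0.119/2)*22.4 = 1.33280 Nm^3
O2 needed per kg fuel = C/12 + H/4 = 0.836/12 + 0.119/4 = 0.09941667 kmol
Per kg fuel: N2 = O2*3.76*22.4 = 0.09941667*3.76*22.4 = 8.37327 Nm^3
Total per kg = 1.56053 + 1.33280 + 8.37327 = 11.26660 Nm^3
Total = 11.26660 * 7.4 = 83.37 Nm^3


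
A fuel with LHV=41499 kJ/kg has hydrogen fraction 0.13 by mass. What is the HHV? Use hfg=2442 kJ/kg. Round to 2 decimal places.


HHV = LHV + hfg * 9 * H
Water addition = 2442 * 9 * 0.13 = 2857.140 kJ/kg
HHV = 41499 + 2857.140 = 44356.14 kJ/kg


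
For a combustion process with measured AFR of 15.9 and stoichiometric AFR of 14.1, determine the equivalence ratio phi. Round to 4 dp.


phi = AFR_stoich / AFR_actual
phi = 14.1 / 15.9 = 0.8868


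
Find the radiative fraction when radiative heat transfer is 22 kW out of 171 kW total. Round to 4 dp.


f_rad = Q_rad / Q_total
f_rad = 22 / 171 = 0.1287


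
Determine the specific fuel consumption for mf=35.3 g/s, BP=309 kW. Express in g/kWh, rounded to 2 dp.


SFC = (mf / BP) * 3600
Rate = 35.3 / 309 = 0.114239 g/(s*kW)
SFC = 0.114239 * 3600 = 411.26 g/kWh


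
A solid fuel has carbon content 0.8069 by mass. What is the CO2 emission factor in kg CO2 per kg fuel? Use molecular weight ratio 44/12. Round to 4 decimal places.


EF = C_frac * (M_CO2 / M_C)
EF = 0.8069 * (44/12)
EF = 0.8069 * 3.666667 = 2.9586 kg_CO2/kg_fuel


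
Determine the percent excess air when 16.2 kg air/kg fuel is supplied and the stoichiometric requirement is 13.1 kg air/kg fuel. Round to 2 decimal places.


Excess air = actual - stoichiometric = 16.2 - 13.1 = 3.10 kg/kg fuel
Excess air % = (excess / stoich) * 100 = (3.10 / 13.1) * 100 = 23.66%


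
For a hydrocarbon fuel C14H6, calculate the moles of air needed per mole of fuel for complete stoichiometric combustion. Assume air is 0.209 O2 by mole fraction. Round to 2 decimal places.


Balanced combustion: C14H6 + 15.5 O2 -> 14 CO2 + 3 H2O
O2 needed = C + H/4 = 14 + 6/4 = 15.50 moles
Air moles = O2 / 0.209 = 15.50 / 0.209 = 74.16 moles air


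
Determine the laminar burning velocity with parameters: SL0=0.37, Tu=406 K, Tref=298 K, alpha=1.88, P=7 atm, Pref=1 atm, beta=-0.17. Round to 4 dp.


SL = SL0 * (Tu/Tref)^alpha * (P/Pref)^beta
T ratio = 406/298 = 1.36241611
(T ratio)^alpha = 1.36241611^1.88 = 1.788555
(P/Pref)^beta = 7^(-0.17) = 0.718345
SL = 0.37 * 1.788555 * 0.718345 = 0.4754 m/s


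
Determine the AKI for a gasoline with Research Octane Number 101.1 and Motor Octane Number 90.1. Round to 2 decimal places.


AKI = (RON + MON) / 2
AKI = (101.1 + 90.1) / 2
AKI = 191.2 / 2 = 95.60


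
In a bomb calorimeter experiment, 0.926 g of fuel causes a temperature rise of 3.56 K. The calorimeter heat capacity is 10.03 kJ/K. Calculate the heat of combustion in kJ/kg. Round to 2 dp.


Hc = C_cal * delta_T / m_fuel
Q_released = 10.03 * 3.56 = 35.7068 kJ
m_fuel = 0.926 g = 0.926/1000 kg = 0.000926 kg
Hc = 35.7068 / 0.000926 = 38560.26 kJ/kg


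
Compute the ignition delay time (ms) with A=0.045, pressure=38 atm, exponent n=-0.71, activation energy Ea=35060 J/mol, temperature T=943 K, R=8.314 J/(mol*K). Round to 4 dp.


tau = A * P^n * exp(Ea/(R*T))
P^n = 38^(-0.71) = 0.07557074
Ea/(R*T) = 35060/(8.314*943) = 4.471881
exp(Ea/(R*T)) = 87.521160
tau = 0.045 * 0.07557074 * 87.521160 = 0.2976 ms


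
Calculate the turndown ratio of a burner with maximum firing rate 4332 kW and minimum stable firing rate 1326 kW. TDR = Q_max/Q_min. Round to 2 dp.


TDR = Q_max / Q_min
TDR = 4332 / 1326 = 3.27


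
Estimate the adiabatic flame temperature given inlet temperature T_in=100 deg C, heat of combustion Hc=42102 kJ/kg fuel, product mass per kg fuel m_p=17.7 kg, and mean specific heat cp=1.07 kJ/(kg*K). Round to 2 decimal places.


T_ad = T_in + Hc / (m_p * cp)
Denominator = 17.7 * 1.07 = 18.9390
Temperature rise = 42102 / 18.9390 = 2223.03 K
T_ad = 100 + 2223.03 = 2323.03 deg C


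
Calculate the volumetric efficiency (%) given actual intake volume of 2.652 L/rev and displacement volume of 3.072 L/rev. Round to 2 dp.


eta_v = (V_actual / V_disp) * 100
Ratio = 2.652 / 3.072 = 0.8633
eta_v = 0.8633 * 100 = 86.33%


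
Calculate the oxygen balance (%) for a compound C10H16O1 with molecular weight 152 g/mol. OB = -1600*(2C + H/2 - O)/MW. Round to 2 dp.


OB = -1600 * (2C + H/2 - O) / MW
Inner = 2*10 + 16/2 - 1 = 27.00
OB = -1600 * 27.00 / 152 = -284.21%


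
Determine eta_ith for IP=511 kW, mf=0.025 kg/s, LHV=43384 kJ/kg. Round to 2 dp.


eta_ith = (IP / (mf * LHV)) * 100
Denominator = 0.025 * 43384 = 1084.6000 kW
eta_ith = (511 / 1084.6000) * 100 = 47.11%


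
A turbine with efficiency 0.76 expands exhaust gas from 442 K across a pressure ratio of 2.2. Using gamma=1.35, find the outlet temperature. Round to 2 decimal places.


T_out = T_in * (1 - eta * (1 - PR^(-(gamma-1)/gamma)))
Exponent = -(1.35-1)/1.35 = -0.25925926
PR^exp = 2.2^(-0.25925926) = 0.81512413
Factor = 1 - 0.76*(1 - 0.81512413) = 0.85949434
T_out = 442 * 0.85949434 = 379.90 K


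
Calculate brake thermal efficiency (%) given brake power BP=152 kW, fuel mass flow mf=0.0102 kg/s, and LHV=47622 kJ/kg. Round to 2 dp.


eta_BTE = (BP / (mf * LHV)) * 100
Denominator = 0.0102 * 47622 = 485.7444 kW
eta_BTE = (152 / 485.7444) * 100 = 31.29%


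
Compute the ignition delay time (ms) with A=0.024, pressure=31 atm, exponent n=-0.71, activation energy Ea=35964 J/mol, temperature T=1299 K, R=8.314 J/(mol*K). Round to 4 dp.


tau = A * P^n * exp(Ea/(R*T))
P^n = 31^(-0.71) = 0.08732391
Ea/(R*T) = 35964/(8.314*1299) = 3.330035
exp(Ea/(R*T)) = 27.939324
tau = 0.024 * 0.08732391 * 27.939324 = 0.0586 ms


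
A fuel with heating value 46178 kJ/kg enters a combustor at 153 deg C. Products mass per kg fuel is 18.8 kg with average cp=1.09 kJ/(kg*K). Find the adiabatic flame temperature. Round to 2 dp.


T_ad = T_in + Hc / (m_p * cp)
Denominator = 18.8 * 1.09 = 20.4920
Temperature rise = 46178 / 20.4920 = 2253.46 K
T_ad = 153 + 2253.46 = 2406.46 deg C


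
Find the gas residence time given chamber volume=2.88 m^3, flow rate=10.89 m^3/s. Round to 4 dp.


tau = V / Q_flow
tau = 2.88 / 10.89 = 0.2645 s


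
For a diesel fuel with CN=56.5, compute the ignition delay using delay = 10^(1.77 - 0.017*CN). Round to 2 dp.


delay = 10^(1.77 - 0.017*CN)
Exponent = 1.77 - 0.017*56.5 = 0.8095
delay = 10^0.8095 = 6.45 ms


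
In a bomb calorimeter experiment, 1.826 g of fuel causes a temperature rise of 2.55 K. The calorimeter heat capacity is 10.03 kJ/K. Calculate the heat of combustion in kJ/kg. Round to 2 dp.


Hc = C_cal * delta_T / m_fuel
Q_released = 10.03 * 2.55 = 25.5765 kJ
m_fuel = 1.826 g = 1.826/1000 kg = 0.001826 kg
Hc = 25.5765 / 0.001826 = 14006.85 kJ/kg


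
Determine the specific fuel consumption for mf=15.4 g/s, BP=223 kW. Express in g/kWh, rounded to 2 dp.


SFC = (mf / BP) * 3600
Rate = 15.4 / 223 = 0.069058 g/(s*kW)
SFC = 0.069058 * 3600 = 248.61 g/kWh


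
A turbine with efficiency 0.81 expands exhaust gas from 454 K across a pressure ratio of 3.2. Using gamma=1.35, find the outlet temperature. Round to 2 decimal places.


T_out = T_in * (1 - eta * (1 - PR^(-(gamma-1)/gamma)))
Exponent = -(1.35-1)/1.35 = -0.25925926
PR^exp = 3.2^(-0.25925926) = 0.73966521
Factor = 1 - 0.81*(1 - 0.73966521) = 0.78912882
T_out = 454 * 0.78912882 = 358.26 K


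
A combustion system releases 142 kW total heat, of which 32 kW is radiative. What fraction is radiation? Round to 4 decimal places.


f_rad = Q_rad / Q_total
f_rad = 32 / 142 = 0.2254


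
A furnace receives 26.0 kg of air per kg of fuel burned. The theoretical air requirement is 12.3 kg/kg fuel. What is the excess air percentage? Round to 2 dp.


Excess air = actual - stoichiometric = 26.0 - 12.3 = 13.70 kg/kg fuel
Excess air % = (excess / stoich) * 100 = (13.70 / 12.3) * 100 = 111.38%


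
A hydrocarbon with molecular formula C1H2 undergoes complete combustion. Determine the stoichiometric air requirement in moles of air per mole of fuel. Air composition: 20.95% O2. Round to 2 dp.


Balanced combustion: C1H2 + 1.5 O2 -> 1 CO2 + 1 H2O
O2 needed = C + H/4 = 1 + 2/4 = 1.50 moles
Air moles = O2 / 0.2095 = 1.50 / 0.2095 = 7.16 moles air
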